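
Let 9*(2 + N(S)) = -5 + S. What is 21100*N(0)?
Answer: -485300/9 ≈ -53922.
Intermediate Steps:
N(S) = -23/9 + S/9 (N(S) = -2 + (-5 + S)/9 = -2 + (-5/9 + S/9) = -23/9 + S/9)
21100*N(0) = 21100*(-23/9 + (⅑)*0) = 21100*(-23/9 + 0) = 21100*(-23/9) = -485300/9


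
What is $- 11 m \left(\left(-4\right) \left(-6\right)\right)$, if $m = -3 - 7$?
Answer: $2640$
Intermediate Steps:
$m = -10$
$- 11 m \left(\left(-4\right) \left(-6\right)\right) = \left(-11\right) \left(-10\right) \left(\left(-4\right) \left(-6\right)\right) = 110 \cdot 24 = 2640$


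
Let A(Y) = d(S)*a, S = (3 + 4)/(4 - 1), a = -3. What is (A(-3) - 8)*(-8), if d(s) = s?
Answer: 120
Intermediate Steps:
S = 7/3 ≈ 2.3333
A(Y) = -7 (A(Y) = (7/3)*(-3) = -7)
(A(-3) - 8)*(-8) = (-7 - 8)*(-8) = -15*(-8) = 120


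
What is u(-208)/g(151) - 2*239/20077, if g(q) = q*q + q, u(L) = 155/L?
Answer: -2285091583/95847919232 ≈ -0.023841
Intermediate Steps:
g(q) = q + q² (g(q) = q² + q = q + q²)
u(-208)/g(151) - 2*239/20077 = (155/(-208))/((151*(1 + 151))) - 2*239/20077 = (155*(-1/208))/((151*152)) - 478*1/20077 = -155/208/22952 - 478/20077 = -155/208*1/22952 - 478/20077 = -155/4774016 - 478/20077 = -2285091583/95847919232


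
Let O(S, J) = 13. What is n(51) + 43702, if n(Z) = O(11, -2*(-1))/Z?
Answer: 2228815/51 ≈ 43702.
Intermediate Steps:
n(Z) = 13/Z
n(51) + 43702 = 13/51 + 43702 = 2228815/51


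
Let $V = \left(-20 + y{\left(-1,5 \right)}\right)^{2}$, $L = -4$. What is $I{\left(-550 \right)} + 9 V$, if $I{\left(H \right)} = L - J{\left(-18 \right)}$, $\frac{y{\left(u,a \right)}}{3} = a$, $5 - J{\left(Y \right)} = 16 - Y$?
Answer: $250$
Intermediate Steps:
$J{\left(Y \right)} = -11 + Y$ ($J{\left(Y \right)} = 5 - \left(16 - Y\right) = 5 + \left(-16 + Y\right) = -11 + Y$)
$y{\left(u,a \right)} = 3 a$
$I{\left(H \right)} = 25$ ($I{\left(H \right)} = -4 - \left(-11 - 18\right) = -4 - -29 = -4 + 29 = 25$)
$V = 25$ ($V = \left(-20 + 3 \cdot 5\right)^{2} = \left(-20 + 15\right)^{2} = \left(-5\right)^{2} = 25$)
$I{\left(-550 \right)} + 9 V = 25 + 9 \cdot 25 = 25 + 225 = 250$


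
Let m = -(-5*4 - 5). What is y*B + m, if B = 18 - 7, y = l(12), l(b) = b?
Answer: 157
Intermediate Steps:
y = 12
B = 11
m = 25 (m = -(-20 - 5) = -1*(-25) = 25)
y*B + m = 12*11 + 25 = 132 + 25 = 157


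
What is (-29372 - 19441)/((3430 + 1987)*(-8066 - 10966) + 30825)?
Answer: 16271/34355173 ≈ 0.00047361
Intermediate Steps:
(-29372 - 19441)/((3430 + 1987)*(-8066 - 10966) + 30825) = -48813/(5417*(-19032) + 30825) = -48813/(-103096344 + 30825) = -48813/(-103065519) = -48813*(-1/103065519) = 16271/34355173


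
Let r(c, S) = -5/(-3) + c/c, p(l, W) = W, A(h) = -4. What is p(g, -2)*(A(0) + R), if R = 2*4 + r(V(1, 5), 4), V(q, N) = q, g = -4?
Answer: -40/3 ≈ -13.333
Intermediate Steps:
r(c, S) = 8/3 (r(c, S) = -5*(-1/3) + 1 = 5/3 + 1 = 8/3)
R = 32/3 (R = 2*4 + 8/3 = 8 + 8/3 = 32/3 ≈ 10.667)
p(g, -2)*(A(0) + R) = -2*(-4 + 32/3) = -2*20/3 = -40/3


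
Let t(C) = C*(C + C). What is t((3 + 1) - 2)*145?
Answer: 1160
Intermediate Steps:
t(C) = 2*C**2 (t(C) = C*(2*C) = 2*C**2)
t((3 + 1) - 2)*145 = (2*((3 + 1) - 2)**2)*145 = (2*(4 - 2)**2)*145 = (2*2**2)*145 = (2*4)*145 = 8*145 = 1160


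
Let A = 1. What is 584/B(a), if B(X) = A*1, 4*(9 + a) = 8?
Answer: 584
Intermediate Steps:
a = -7 (a = -9 + (¼)*8 = -9 + 2 = -7)
B(X) = 1 (B(X) = 1*1 = 1)
584/B(a) = 584/1 = 584*1 = 584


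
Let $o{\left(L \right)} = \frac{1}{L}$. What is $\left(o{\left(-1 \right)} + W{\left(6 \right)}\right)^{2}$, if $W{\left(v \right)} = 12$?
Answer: $121$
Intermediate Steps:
$\left(o{\left(-1 \right)} + W{\left(6 \right)}\right)^{2} = \left(\frac{1}{-1} + 12\right)^{2} = \left(-1 + 12\right)^{2} = 11^{2} = 121$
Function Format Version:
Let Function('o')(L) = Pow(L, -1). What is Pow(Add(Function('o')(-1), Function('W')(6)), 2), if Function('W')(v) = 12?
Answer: 121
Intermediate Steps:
Pow(Add(Function('o')(-1), Function('W')(6)), 2) = Pow(Add(Pow(-1, -1), 12), 2) = Pow(Add(-1, 12), 2) = Pow(11, 2) = 121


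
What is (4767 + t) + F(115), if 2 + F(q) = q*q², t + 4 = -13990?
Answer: 1511646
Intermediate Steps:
t = -13994 (t = -4 - 13990 = -13994)
F(q) = -2 + q³ (F(q) = -2 + q*q² = -2 + q³)
(4767 + t) + F(115) = (4767 - 13994) + (-2 + 115³) = -9227 + (-2 + 1520875) = -9227 + 1520873 = 1511646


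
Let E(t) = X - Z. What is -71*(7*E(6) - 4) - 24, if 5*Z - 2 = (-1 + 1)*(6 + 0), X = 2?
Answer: -2676/5 ≈ -535.20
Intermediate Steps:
Z = ⅖ (Z = ⅖ + ((-1 + 1)*(6 + 0))/5 = ⅖ + (0*6)/5 = ⅖ + (⅕)*0 = ⅖ + 0 = ⅖ ≈ 0.40000)
E(t) = 8/5 (E(t) = 2 - 1*⅖ = 2 - ⅖ = 8/5)
-71*(7*E(6) - 4) - 24 = -71*(7*(8/5) - 4) - 24 = -71*(56/5 - 4) - 24 = -71*36/5 - 24 = -2556/5 - 24 = -2676/5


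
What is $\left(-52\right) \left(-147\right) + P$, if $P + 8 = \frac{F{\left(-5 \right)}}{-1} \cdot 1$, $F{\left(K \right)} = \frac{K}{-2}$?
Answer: $\frac{15267}{2} \approx 7633.5$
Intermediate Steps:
$F{\left(K \right)} = - \frac{K}{2}$ ($F{\left(K \right)} = K \left(- \frac{1}{2}\right) = - \frac{K}{2}$)
$P = - \frac{21}{2}$ ($P = -8 + \frac{\left(- \frac{1}{2}\right) \left(-5\right)}{-1} \cdot 1 = -8 + \left(-1\right) \frac{5}{2} \cdot 1 = -8 - \frac{5}{2} = - \frac{21}{2} \approx -10.5$)
$\left(-52\right) \left(-147\right) + P = \left(-52\right) \left(-147\right) - \frac{21}{2} = 7644 - \frac{21}{2} = \frac{15267}{2}$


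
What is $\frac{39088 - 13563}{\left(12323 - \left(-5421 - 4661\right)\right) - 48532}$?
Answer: $- \frac{25525}{26127} \approx -0.97696$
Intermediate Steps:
$\frac{39088 - 13563}{\left(12323 - \left(-5421 - 4661\right)\right) - 48532} = \frac{25525}{\left(12323 - \left(-5421 - 4661\right)\right) - 48532} = \frac{25525}{\left(12323 - -10082\right) - 48532} = \frac{25525}{\left(12323 + 10082\right) - 48532} = \frac{25525}{22405 - 48532} = \frac{25525}{-26127} = 25525 \left(- \frac{1}{26127}\right) = - \frac{25525}{26127}$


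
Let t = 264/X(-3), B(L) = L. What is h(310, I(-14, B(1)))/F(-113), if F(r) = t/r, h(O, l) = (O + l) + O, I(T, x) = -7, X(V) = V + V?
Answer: 69269/44 ≈ 1574.3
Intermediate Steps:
X(V) = 2*V
h(O, l) = l + 2*O
t = -44 (t = 264/((2*(-3))) = 264/(-6) = 264*(-⅙) = -44)
F(r) = -44/r
h(310, I(-14, B(1)))/F(-113) = (-7 + 2*310)/((-44/(-113))) = (-7 + 620)/((-44*(-1/113))) = 613/(44/113) = 613*(113/44) = 69269/44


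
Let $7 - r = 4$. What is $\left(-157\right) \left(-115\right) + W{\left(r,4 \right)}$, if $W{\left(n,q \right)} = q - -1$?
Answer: $18060$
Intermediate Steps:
$r = 3$ ($r = 7 - 4 = 3$)
$W{\left(n,q \right)} = 1 + q$ ($W{\left(n,q \right)} = q + 1 = 1 + q$)
$\left(-157\right) \left(-115\right) + W{\left(r,4 \right)} = \left(-157\right) \left(-115\right) + \left(1 + 4\right) = 18055 + 5 = 18060$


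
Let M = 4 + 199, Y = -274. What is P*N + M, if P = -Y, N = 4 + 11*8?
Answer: 25411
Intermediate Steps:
N = 92 (N = 4 + 88 = 92)
P = 274 (P = -1*(-274) = 274)
M = 203
P*N + M = 274*92 + 203 = 25208 + 203 = 25411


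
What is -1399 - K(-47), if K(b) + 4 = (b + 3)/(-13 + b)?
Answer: -20936/15 ≈ -1395.7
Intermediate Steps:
K(b) = -4 + (3 + b)/(-13 + b) (K(b) = -4 + (b + 3)/(-13 + b) = -4 + (3 + b)/(-13 + b))
-1399 - K(-47) = -1399 - (55 - 3*(-47))/(-13 - 47) = -1399 - (55 + 141)/(-60) = -1399 - (-1)*196/60 = -1399 - 1*(-49/15) = -1399 + 49/15 = -20936/15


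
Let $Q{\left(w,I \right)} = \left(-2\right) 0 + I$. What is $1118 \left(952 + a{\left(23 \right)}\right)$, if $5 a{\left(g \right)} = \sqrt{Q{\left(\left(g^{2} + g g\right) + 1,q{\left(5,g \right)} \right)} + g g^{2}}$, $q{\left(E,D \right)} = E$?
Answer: $1064336 + \frac{2236 \sqrt{3043}}{5} \approx 1.089 \cdot 10^{6}$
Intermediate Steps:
$Q{\left(w,I \right)} = I$ ($Q{\left(w,I \right)} = 0 + I = I$)
$a{\left(g \right)} = \frac{\sqrt{5 + g^{3}}}{5}$ ($a{\left(g \right)} = \frac{\sqrt{5 + g g^{2}}}{5} = \frac{\sqrt{5 + g^{3}}}{5}$)
$1118 \left(952 + a{\left(23 \right)}\right) = 1118 \left(952 + \frac{\sqrt{5 + 23^{3}}}{5}\right) = 1118 \left(952 + \frac{\sqrt{5 + 12167}}{5}\right) = 1118 \left(952 + \frac{\sqrt{12172}}{5}\right) = 1118 \left(952 + \frac{2 \sqrt{3043}}{5}\right) = 1064336 + \frac{2236 \sqrt{3043}}{5}$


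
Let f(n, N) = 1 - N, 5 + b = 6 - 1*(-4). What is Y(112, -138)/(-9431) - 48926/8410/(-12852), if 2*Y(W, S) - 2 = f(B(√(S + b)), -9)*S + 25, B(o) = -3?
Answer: 2164151179/29980960380 ≈ 0.072184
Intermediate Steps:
b = 5 (b = -5 + (6 - 1*(-4)) = -5 + (6 + 4) = -5 + 10 = 5)
Y(W, S) = 27/2 + 5*S (Y(W, S) = 1 + ((1 - 1*(-9))*S + 25)/2 = 1 + ((1 + 9)*S + 25)/2 = 1 + (10*S + 25)/2 = 1 + (25 + 10*S)/2 = 1 + (25/2 + 5*S) = 27/2 + 5*S)
Y(112, -138)/(-9431) - 48926/8410/(-12852) = (27/2 + 5*(-138))/(-9431) - 48926/8410/(-12852) = (27/2 - 690)*(-1/9431) - 48926*1/8410*(-1/12852) = -1353/2*(-1/9431) - 24463/4205*(-1/12852) = 1353/18862 + 1439/3178980 = 2164151179/29980960380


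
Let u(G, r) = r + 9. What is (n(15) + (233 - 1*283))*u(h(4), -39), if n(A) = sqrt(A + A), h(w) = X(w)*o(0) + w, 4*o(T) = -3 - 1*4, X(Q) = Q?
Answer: 1500 - 30*sqrt(30) ≈ 1335.7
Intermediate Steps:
o(T) = -7/4 (o(T) = (-3 - 1*4)/4 = (-3 - 4)/4 = (1/4)*(-7) = -7/4)
h(w) = -3*w/4 (h(w) = w*(-7/4) + w = -7*w/4 + w = -3*w/4)
u(G, r) = 9 + r
n(A) = sqrt(2)*sqrt(A) (n(A) = sqrt(2*A) = sqrt(2)*sqrt(A))
(n(15) + (233 - 1*283))*u(h(4), -39) = (sqrt(2)*sqrt(15) + (233 - 1*283))*(9 - 39) = (sqrt(30) + (233 - 283))*(-30) = (sqrt(30) - 50)*(-30) = (-50 + sqrt(30))*(-30) = 1500 - 30*sqrt(30)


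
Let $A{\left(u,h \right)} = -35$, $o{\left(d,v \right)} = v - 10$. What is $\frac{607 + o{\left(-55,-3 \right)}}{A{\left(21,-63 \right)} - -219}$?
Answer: $\frac{297}{92} \approx 3.2283$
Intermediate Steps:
$o{\left(d,v \right)} = -10 + v$ ($o{\left(d,v \right)} = v - 10 = -10 + v$)
$\frac{607 + o{\left(-55,-3 \right)}}{A{\left(21,-63 \right)} - -219} = \frac{607 - 13}{-35 - -219} = \frac{607 - 13}{-35 + \left(232 - 13\right)} = \frac{594}{-35 + 219} = \frac{594}{184} = 594 \cdot \frac{1}{184} = \frac{297}{92}$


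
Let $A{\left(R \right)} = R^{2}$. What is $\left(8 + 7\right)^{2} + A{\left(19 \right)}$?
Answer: $586$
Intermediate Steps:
$\left(8 + 7\right)^{2} + A{\left(19 \right)} = \left(8 + 7\right)^{2} + 19^{2} = 15^{2} + 361 = 225 + 361 = 586$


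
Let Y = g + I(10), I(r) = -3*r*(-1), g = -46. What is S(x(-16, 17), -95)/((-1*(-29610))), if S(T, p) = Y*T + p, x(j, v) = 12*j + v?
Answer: 541/5922 ≈ 0.091354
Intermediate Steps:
I(r) = 3*r
Y = -16 (Y = -46 + 3*10 = -46 + 30 = -16)
x(j, v) = v + 12*j
S(T, p) = p - 16*T (S(T, p) = -16*T + p = p - 16*T)
S(x(-16, 17), -95)/((-1*(-29610))) = (-95 - 16*(17 + 12*(-16)))/((-1*(-29610))) = (-95 - 16*(17 - 192))/29610 = (-95 - 16*(-175))*(1/29610) = (-95 + 2800)*(1/29610) = 2705*(1/29610) = 541/5922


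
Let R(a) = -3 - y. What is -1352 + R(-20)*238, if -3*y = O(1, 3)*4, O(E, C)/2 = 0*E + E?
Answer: -4294/3 ≈ -1431.3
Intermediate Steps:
O(E, C) = 2*E (O(E, C) = 2*(0*E + E) = 2*(0 + E) = 2*E)
y = -8/3 (y = -2*1*4/3 = -2*4/3 = -1/3*8 = -8/3 ≈ -2.6667)
R(a) = -1/3 (R(a) = -3 - 1*(-8/3) = -3 + 8/3 = -1/3)
-1352 + R(-20)*238 = -1352 - 1/3*238 = -1352 - 238/3 = -4294/3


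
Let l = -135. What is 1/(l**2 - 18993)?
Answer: -1/768 ≈ -0.0013021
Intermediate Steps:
1/(l**2 - 18993) = 1/((-135)**2 - 18993) = 1/(18225 - 18993) = 1/(-768) = -1/768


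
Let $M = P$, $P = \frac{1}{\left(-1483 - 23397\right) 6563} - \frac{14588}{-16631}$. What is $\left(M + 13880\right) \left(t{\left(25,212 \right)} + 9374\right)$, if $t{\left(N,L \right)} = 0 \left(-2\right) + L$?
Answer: $\frac{180673926778507658177}{1357816707320} \approx 1.3306 \cdot 10^{8}$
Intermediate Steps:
$t{\left(N,L \right)} = L$ ($t{\left(N,L \right)} = 0 + L = L$)
$P = \frac{2382037158089}{2715633414640}$ ($P = \frac{1}{-24880} \cdot \frac{1}{6563} - - \frac{14588}{16631} = \left(- \frac{1}{24880}\right) \frac{1}{6563} + \frac{14588}{16631} = - \frac{1}{163287440} + \frac{14588}{16631} = \frac{2382037158089}{2715633414640} \approx 0.87716$)
$M = \frac{2382037158089}{2715633414640} \approx 0.87716$
$\left(M + 13880\right) \left(t{\left(25,212 \right)} + 9374\right) = \left(\frac{2382037158089}{2715633414640} + 13880\right) \left(212 + 9374\right) = \frac{37695373832361289}{2715633414640} \cdot 9586 = \frac{180673926778507658177}{1357816707320}$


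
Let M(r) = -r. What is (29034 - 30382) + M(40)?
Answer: -1388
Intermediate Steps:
(29034 - 30382) + M(40) = (29034 - 30382) - 1*40 = -1348 - 40 = -1388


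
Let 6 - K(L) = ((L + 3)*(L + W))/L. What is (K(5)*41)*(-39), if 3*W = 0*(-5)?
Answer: 3198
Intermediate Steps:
W = 0 (W = (0*(-5))/3 = (⅓)*0 = 0)
K(L) = 3 - L (K(L) = 6 - (L + 3)*(L + 0)/L = 6 - (3 + L)*L/L = 6 - L*(3 + L)/L = 6 - (3 + L) = 6 + (-3 - L) = 3 - L)
(K(5)*41)*(-39) = ((3 - 1*5)*41)*(-39) = ((3 - 5)*41)*(-39) = -2*41*(-39) = -82*(-39) = 3198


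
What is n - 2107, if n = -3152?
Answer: -5259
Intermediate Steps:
n - 2107 = -3152 - 2107 = -5259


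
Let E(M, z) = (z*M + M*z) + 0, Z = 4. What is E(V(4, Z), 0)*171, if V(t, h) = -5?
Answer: 0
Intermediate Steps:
E(M, z) = 2*M*z (E(M, z) = (M*z + M*z) + 0 = 2*M*z + 0 = 2*M*z)
E(V(4, Z), 0)*171 = (2*(-5)*0)*171 = 0*171 = 0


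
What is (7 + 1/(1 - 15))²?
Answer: 9409/196 ≈ 48.005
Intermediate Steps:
(7 + 1/(1 - 15))² = (7 + 1/(-14))² = (7 - 1/14)² = (97/14)² = 9409/196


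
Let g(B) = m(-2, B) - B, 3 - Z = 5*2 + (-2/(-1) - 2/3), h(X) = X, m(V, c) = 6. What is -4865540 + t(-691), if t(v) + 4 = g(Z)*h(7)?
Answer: -14596331/3 ≈ -4.8654e+6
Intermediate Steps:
Z = -25/3 (Z = 3 - (5*2 + (-2/(-1) - 2/3)) = 3 - (10 + (-2*(-1) - 2*1/3)) = 3 - (10 + (2 - 2/3)) = 3 - (10 + 4/3) = 3 - 1*34/3 = 3 - 34/3 = -25/3 ≈ -8.3333)
g(B) = 6 - B
t(v) = 289/3 (t(v) = -4 + (6 - 1*(-25/3))*7 = -4 + (6 + 25/3)*7 = -4 + (43/3)*7 = -4 + 301/3 = 289/3)
-4865540 + t(-691) = -4865540 + 289/3 = -14596331/3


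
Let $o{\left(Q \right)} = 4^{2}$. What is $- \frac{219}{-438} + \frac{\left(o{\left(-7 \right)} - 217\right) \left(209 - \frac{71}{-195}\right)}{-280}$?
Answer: $\frac{1372221}{9100} \approx 150.79$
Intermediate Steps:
$o{\left(Q \right)} = 16$
$- \frac{219}{-438} + \frac{\left(o{\left(-7 \right)} - 217\right) \left(209 - \frac{71}{-195}\right)}{-280} = - \frac{219}{-438} + \frac{\left(16 - 217\right) \left(209 - \frac{71}{-195}\right)}{-280} = \left(-219\right) \left(- \frac{1}{438}\right) + - 201 \left(209 - - \frac{71}{195}\right) \left(- \frac{1}{280}\right) = \frac{1}{2} + - 201 \left(209 + \frac{71}{195}\right) \left(- \frac{1}{280}\right) = \frac{1}{2} + \left(-201\right) \frac{40826}{195} \left(- \frac{1}{280}\right) = \frac{1}{2} - - \frac{1367671}{9100} = \frac{1}{2} + \frac{1367671}{9100} = \frac{1372221}{9100}$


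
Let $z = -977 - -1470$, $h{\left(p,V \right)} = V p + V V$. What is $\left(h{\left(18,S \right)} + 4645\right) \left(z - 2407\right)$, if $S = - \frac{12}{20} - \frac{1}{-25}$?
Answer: $- \frac{5544898194}{625} \approx -8.8718 \cdot 10^{6}$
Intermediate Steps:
$S = - \frac{14}{25}$ ($S = \left(-12\right) \frac{1}{20} - - \frac{1}{25} = - \frac{3}{5} + \frac{1}{25} = - \frac{14}{25} \approx -0.56$)
$h{\left(p,V \right)} = V^{2} + V p$ ($h{\left(p,V \right)} = V p + V^{2} = V^{2} + V p$)
$z = 493$ ($z = -977 + 1470 = 493$)
$\left(h{\left(18,S \right)} + 4645\right) \left(z - 2407\right) = \left(- \frac{14 \left(- \frac{14}{25} + 18\right)}{25} + 4645\right) \left(493 - 2407\right) = \left(\left(- \frac{14}{25}\right) \frac{436}{25} + 4645\right) \left(-1914\right) = \left(- \frac{6104}{625} + 4645\right) \left(-1914\right) = \frac{2897021}{625} \left(-1914\right) = - \frac{5544898194}{625}$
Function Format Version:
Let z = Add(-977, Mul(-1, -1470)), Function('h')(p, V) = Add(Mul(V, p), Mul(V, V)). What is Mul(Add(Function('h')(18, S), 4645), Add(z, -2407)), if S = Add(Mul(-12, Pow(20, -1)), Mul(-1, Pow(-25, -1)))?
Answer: Rational(-5544898194, 625) ≈ -8.8718e+6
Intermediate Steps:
S = Rational(-14, 25) (S = Add(Mul(-12, Rational(1, 20)), Mul(-1, Rational(-1, 25))) = Add(Rational(-3, 5), Rational(1, 25)) = Rational(-14, 25) ≈ -0.56000)
Function('h')(p, V) = Add(Pow(V, 2), Mul(V, p)) (Function('h')(p, V) = Add(Mul(V, p), Pow(V, 2)) = Add(Pow(V, 2), Mul(V, p)))
z = 493 (z = Add(-977, 1470) = 493)
Mul(Add(Function('h')(18, S), 4645), Add(z, -2407)) = Mul(Add(Mul(Rational(-14, 25), Add(Rational(-14, 25), 18)), 4645), Add(493, -2407)) = Mul(Add(Mul(Rational(-14, 25), Rational(436, 25)), 4645), -1914) = Mul(Add(Rational(-6104, 625), 4645), -1914) = Mul(Rational(2897021, 625), -1914) = Rational(-5544898194, 625)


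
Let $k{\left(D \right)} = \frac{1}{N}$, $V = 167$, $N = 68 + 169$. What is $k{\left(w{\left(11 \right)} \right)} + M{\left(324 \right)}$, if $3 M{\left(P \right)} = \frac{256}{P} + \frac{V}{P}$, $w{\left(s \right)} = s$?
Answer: $\frac{3749}{8532} \approx 0.4394$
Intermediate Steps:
$N = 237$
$k{\left(D \right)} = \frac{1}{237}$
$M{\left(P \right)} = \frac{141}{P}$ ($M{\left(P \right)} = \frac{\frac{256}{P} + \frac{167}{P}}{3} = \frac{423 \frac{1}{P}}{3} = \frac{141}{P}$)
$k{\left(w{\left(11 \right)} \right)} + M{\left(324 \right)} = \frac{1}{237} + \frac{141}{324} = \frac{1}{237} + 141 \cdot \frac{1}{324} = \frac{1}{237} + \frac{47}{108} = \frac{3749}{8532}$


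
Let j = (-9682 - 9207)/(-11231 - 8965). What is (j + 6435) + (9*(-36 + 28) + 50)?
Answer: 129535837/20196 ≈ 6413.9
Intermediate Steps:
j = 18889/20196 (j = -18889/(-20196) = -18889*(-1/20196) = 18889/20196 ≈ 0.93528)
(j + 6435) + (9*(-36 + 28) + 50) = (18889/20196 + 6435) + (9*(-36 + 28) + 50) = 129980149/20196 + (9*(-8) + 50) = 129980149/20196 + (-72 + 50) = 129980149/20196 - 22 = 129535837/20196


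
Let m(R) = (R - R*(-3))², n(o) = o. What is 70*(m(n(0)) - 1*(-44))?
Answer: 3080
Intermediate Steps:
m(R) = 16*R² (m(R) = (R + 3*R)² = (4*R)² = 16*R²)
70*(m(n(0)) - 1*(-44)) = 70*(16*0² - 1*(-44)) = 70*(16*0 + 44) = 70*(0 + 44) = 70*44 = 3080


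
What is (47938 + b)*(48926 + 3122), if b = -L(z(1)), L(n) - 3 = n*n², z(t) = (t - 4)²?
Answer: 2456977888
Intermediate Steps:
z(t) = (-4 + t)²
L(n) = 3 + n³ (L(n) = 3 + n*n² = 3 + n³)
b = -732 (b = -(3 + ((-4 + 1)²)³) = -(3 + ((-3)²)³) = -(3 + 9³) = -(3 + 729) = -1*732 = -732)
(47938 + b)*(48926 + 3122) = (47938 - 732)*(48926 + 3122) = 47206*52048 = 2456977888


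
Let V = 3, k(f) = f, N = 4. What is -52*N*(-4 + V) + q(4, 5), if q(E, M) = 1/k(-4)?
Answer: 831/4 ≈ 207.75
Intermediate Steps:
q(E, M) = -¼ (q(E, M) = 1/(-4) = -¼)
-52*N*(-4 + V) + q(4, 5) = -208*(-4 + 3) - ¼ = -208*(-1) - ¼ = -52*(-4) - ¼ = 208 - ¼ = 831/4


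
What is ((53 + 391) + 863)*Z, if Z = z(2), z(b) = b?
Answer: 2614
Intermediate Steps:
Z = 2
((53 + 391) + 863)*Z = ((53 + 391) + 863)*2 = (444 + 863)*2 = 1307*2 = 2614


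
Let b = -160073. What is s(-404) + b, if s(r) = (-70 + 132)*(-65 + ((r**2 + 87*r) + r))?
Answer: 7751065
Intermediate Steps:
s(r) = -4030 + 62*r**2 + 5456*r (s(r) = 62*(-65 + (r**2 + 88*r)) = 62*(-65 + r**2 + 88*r) = -4030 + 62*r**2 + 5456*r)
s(-404) + b = (-4030 + 62*(-404)**2 + 5456*(-404)) - 160073 = (-4030 + 62*163216 - 2204224) - 160073 = (-4030 + 10119392 - 2204224) - 160073 = 7911138 - 160073 = 7751065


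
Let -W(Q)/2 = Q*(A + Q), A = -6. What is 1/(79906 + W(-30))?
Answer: 1/77746 ≈ 1.2862e-5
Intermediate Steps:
W(Q) = -2*Q*(-6 + Q)
1/(79906 + W(-30)) = 1/(79906 + 2*(-30)*(6 - 1*(-30))) = 1/(79906 + 2*(-30)*(6 + 30)) = 1/(79906 + 2*(-30)*36) = 1/(79906 - 2160) = 1/77746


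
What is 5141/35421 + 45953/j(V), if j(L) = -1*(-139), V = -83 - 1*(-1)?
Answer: 1628415812/4923519 ≈ 330.74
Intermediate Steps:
V = -82 (V = -83 + 1 = -82)
j(L) = 139
5141/35421 + 45953/j(V) = 5141/35421 + 45953/139 = 1628415812/4923519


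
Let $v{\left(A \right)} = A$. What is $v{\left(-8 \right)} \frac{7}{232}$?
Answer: $- \frac{7}{29} \approx -0.24138$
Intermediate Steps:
$v{\left(-8 \right)} \frac{7}{232} = - 8 \cdot \frac{7}{232} = - 8 \cdot 7 \cdot \frac{1}{232} = \left(-8\right) \frac{7}{232} = - \frac{7}{29}$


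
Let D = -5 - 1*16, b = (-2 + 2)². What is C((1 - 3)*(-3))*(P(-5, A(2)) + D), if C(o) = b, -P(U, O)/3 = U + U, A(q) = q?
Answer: 0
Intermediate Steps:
b = 0 (b = 0² = 0)
P(U, O) = -6*U (P(U, O) = -3*(U + U) = -6*U)
D = -21 (D = -5 - 16 = -21)
C(o) = 0
C((1 - 3)*(-3))*(P(-5, A(2)) + D) = 0*(-6*(-5) - 21) = 0*(30 - 21) = 0*9 = 0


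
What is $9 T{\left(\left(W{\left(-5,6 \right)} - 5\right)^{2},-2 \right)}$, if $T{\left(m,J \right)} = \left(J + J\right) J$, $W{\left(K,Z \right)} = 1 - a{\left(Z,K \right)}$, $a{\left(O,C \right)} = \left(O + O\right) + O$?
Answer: $72$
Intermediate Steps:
$a{\left(O,C \right)} = 3 O$ ($a{\left(O,C \right)} = 2 O + O = 3 O$)
$W{\left(K,Z \right)} = 1 - 3 Z$
$T{\left(m,J \right)} = 2 J^{2}$ ($T{\left(m,J \right)} = 2 J J = 2 J^{2}$)
$9 T{\left(\left(W{\left(-5,6 \right)} - 5\right)^{2},-2 \right)} = 9 \cdot 2 \left(-2\right)^{2} = 9 \cdot 2 \cdot 4 = 9 \cdot 8 = 72$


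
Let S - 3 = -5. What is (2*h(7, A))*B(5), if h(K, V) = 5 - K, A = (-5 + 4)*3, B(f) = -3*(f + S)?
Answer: 36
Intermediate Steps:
S = -2 (S = 3 - 5 = -2)
B(f) = 6 - 3*f (B(f) = -3*(f - 2) = -3*(-2 + f) = 6 - 3*f)
A = -3 (A = -1*3 = -3)
(2*h(7, A))*B(5) = (2*(5 - 1*7))*(6 - 3*5) = (2*(5 - 7))*(6 - 15) = (2*(-2))*(-9) = -4*(-9) = 36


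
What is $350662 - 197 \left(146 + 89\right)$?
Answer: $304367$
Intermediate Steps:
$350662 - 197 \left(146 + 89\right) = 350662 - 197 \cdot 235 = 350662 - 46295 = 304367$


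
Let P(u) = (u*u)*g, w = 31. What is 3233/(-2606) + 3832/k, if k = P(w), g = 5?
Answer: -5548373/12521830 ≈ -0.44310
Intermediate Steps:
P(u) = 5*u² (P(u) = (u*u)*5 = u²*5 = 5*u²)
k = 4805 (k = 5*31² = 5*961 = 4805)
3233/(-2606) + 3832/k = 3233/(-2606) + 3832/4805 = 3233*(-1/2606) + 3832*(1/4805) = -3233/2606 + 3832/4805 = -5548373/12521830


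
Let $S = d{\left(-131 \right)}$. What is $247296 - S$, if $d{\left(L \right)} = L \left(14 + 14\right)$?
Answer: $250964$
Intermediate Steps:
$d{\left(L \right)} = 28 L$ ($d{\left(L \right)} = L 28 = 28 L$)
$S = -3668$ ($S = 28 \left(-131\right) = -3668$)
$247296 - S = 247296 - -3668 = 247296 + 3668 = 250964$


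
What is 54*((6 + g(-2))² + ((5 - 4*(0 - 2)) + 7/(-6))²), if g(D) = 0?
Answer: 19011/2 ≈ 9505.5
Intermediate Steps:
54*((6 + g(-2))² + ((5 - 4*(0 - 2)) + 7/(-6))²) = 54*((6 + 0)² + ((5 - 4*(0 - 2)) + 7/(-6))²) = 54*(6² + ((5 - 4*(-2)) + 7*(-⅙))²) = 54*(36 + ((5 + 8) - 7/6)²) = 54*(36 + (13 - 7/6)²) = 54*(36 + (71/6)²) = 54*(36 + 5041/36) = 54*(6337/36) = 19011/2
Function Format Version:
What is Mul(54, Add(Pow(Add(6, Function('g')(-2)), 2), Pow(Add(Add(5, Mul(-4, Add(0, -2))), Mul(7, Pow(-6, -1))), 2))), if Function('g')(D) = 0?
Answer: Rational(19011, 2) ≈ 9505.5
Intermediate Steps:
Mul(54, Add(Pow(Add(6, Function('g')(-2)), 2), Pow(Add(Add(5, Mul(-4, Add(0, -2))), Mul(7, Pow(-6, -1))), 2))) = Mul(54, Add(Pow(Add(6, 0), 2), Pow(Add(Add(5, Mul(-4, Add(0, -2))), Mul(7, Pow(-6, -1))), 2))) = Mul(54, Add(Pow(6, 2), Pow(Add(Add(5, Mul(-4, -2)), Mul(7, Rational(-1, 6))), 2))) = Mul(54, Add(36, Pow(Add(Add(5, 8), Rational(-7, 6)), 2))) = Mul(54, Add(36, Pow(Add(13, Rational(-7, 6)), 2))) = Mul(54, Add(36, Pow(Rational(71, 6), 2))) = Mul(54, Add(36, Rational(5041, 36))) = Mul(54, Rational(6337, 36)) = Rational(19011, 2)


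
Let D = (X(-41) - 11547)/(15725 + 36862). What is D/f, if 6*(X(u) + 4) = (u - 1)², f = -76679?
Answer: 11257/4032318573 ≈ 2.7917e-6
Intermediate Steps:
X(u) = -4 + (-1 + u)²/6 (X(u) = -4 + (u - 1)²/6 = -4 + (-1 + u)²/6)
D = -11257/52587 (D = ((-4 + (-1 - 41)²/6) - 11547)/(15725 + 36862) = ((-4 + (⅙)*(-42)²) - 11547)/52587 = ((-4 + (⅙)*1764) - 11547)*(1/52587) = ((-4 + 294) - 11547)*(1/52587) = (290 - 11547)*(1/52587) = -11257*1/52587 = -11257/52587 ≈ -0.21406)
D/f = -11257/52587/(-76679) = -11257/52587*(-1/76679) = 11257/4032318573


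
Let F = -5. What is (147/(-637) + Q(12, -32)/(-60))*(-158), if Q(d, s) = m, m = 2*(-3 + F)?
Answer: -1106/195 ≈ -5.6718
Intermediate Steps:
m = -16 (m = 2*(-3 - 5) = 2*(-8) = -16)
Q(d, s) = -16
(147/(-637) + Q(12, -32)/(-60))*(-158) = (147/(-637) - 16/(-60))*(-158) = (147*(-1/637) - 16*(-1/60))*(-158) = (-3/13 + 4/15)*(-158) = (7/195)*(-158) = -1106/195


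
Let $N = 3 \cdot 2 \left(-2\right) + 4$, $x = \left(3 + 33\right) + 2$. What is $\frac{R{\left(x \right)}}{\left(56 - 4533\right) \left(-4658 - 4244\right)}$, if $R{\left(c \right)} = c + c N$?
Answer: $- \frac{133}{19927127} \approx -6.6743 \cdot 10^{-6}$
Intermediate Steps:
$x = 38$ ($x = 36 + 2 = 38$)
$N = -8$ ($N = 6 \left(-2\right) + 4 = -12 + 4 = -8$)
$R{\left(c \right)} = - 7 c$ ($R{\left(c \right)} = c + c \left(-8\right) = c - 8 c = - 7 c$)
$\frac{R{\left(x \right)}}{\left(56 - 4533\right) \left(-4658 - 4244\right)} = \frac{\left(-7\right) 38}{\left(56 - 4533\right) \left(-4658 - 4244\right)} = - \frac{266}{\left(-4477\right) \left(-8902\right)} = - \frac{266}{39854254} = \left(-266\right) \frac{1}{39854254} = - \frac{133}{19927127}$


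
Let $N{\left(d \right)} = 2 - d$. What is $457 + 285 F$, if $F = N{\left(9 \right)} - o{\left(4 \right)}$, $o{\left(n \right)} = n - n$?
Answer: $-1538$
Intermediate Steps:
$o{\left(n \right)} = 0$
$F = -7$ ($F = \left(2 - 9\right) - 0 = \left(2 - 9\right) + 0 = -7 + 0 = -7$)
$457 + 285 F = 457 + 285 \left(-7\right) = 457 - 1995 = -1538$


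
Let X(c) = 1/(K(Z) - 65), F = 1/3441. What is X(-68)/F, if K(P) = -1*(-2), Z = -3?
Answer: -1147/21 ≈ -54.619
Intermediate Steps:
K(P) = 2
F = 1/3441 ≈ 0.00029061
X(c) = -1/63 (X(c) = 1/(2 - 65) = 1/(-63) = -1/63)
X(-68)/F = -1/(63*1/3441) = -1/63*3441 = -1147/21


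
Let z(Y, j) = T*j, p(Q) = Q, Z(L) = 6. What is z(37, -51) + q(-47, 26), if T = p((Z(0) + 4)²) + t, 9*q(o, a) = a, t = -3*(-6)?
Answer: -54136/9 ≈ -6015.1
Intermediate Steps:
t = 18
q(o, a) = a/9
T = 118 (T = (6 + 4)² + 18 = 10² + 18 = 100 + 18 = 118)
z(Y, j) = 118*j
z(37, -51) + q(-47, 26) = 118*(-51) + (⅑)*26 = -6018 + 26/9 = -54136/9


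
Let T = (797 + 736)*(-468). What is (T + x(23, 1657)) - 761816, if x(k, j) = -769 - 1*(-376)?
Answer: -1479653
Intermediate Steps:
T = -717444 (T = 1533*(-468) = -717444)
x(k, j) = -393 (x(k, j) = -769 + 376 = -393)
(T + x(23, 1657)) - 761816 = (-717444 - 393) - 761816 = -717837 - 761816 = -1479653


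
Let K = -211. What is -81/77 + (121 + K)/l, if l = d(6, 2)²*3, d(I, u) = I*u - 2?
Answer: -1041/770 ≈ -1.3519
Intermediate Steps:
d(I, u) = -2 + I*u
l = 300 (l = (-2 + 6*2)²*3 = (-2 + 12)²*3 = 10²*3 = 100*3 = 300)
-81/77 + (121 + K)/l = -81/77 + (121 - 211)/300 = -81*1/77 - 90*1/300 = -81/77 - 3/10 = -1041/770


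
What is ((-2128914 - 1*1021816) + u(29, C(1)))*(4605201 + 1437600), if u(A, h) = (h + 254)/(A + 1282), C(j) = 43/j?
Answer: -8320144832259711/437 ≈ -1.9039e+13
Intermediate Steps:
u(A, h) = (254 + h)/(1282 + A)
((-2128914 - 1*1021816) + u(29, C(1)))*(4605201 + 1437600) = ((-2128914 - 1*1021816) + (254 + 43/1)/(1282 + 29))*(4605201 + 1437600) = ((-2128914 - 1021816) + (254 + 43*1)/1311)*6042801 = (-3150730 + (254 + 43)/1311)*6042801 = (-3150730 + (1/1311)*297)*6042801 = (-3150730 + 99/437)*6042801 = -1376868911/437*6042801 = -8320144832259711/437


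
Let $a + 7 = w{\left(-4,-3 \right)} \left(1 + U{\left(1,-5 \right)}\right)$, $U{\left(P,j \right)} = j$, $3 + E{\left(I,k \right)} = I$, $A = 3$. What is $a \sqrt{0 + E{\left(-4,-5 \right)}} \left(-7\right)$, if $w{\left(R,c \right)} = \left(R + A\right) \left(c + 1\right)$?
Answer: $105 i \sqrt{7} \approx 277.8 i$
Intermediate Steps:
$E{\left(I,k \right)} = -3 + I$
$w{\left(R,c \right)} = \left(1 + c\right) \left(3 + R\right)$ ($w{\left(R,c \right)} = \left(R + 3\right) \left(c + 1\right) = \left(3 + R\right) \left(1 + c\right) = \left(1 + c\right) \left(3 + R\right)$)
$a = -15$ ($a = -7 + \left(3 - 4 + 3 \left(-3\right) - -12\right) \left(1 - 5\right) = -7 + \left(3 - 4 - 9 + 12\right) \left(-4\right) = -7 + 2 \left(-4\right) = -7 - 8 = -15$)
$a \sqrt{0 + E{\left(-4,-5 \right)}} \left(-7\right) = - 15 \sqrt{0 - 7} \left(-7\right) = - 15 \sqrt{-7} \left(-7\right) = - 15 i \sqrt{7} \left(-7\right) = 105 i \sqrt{7}$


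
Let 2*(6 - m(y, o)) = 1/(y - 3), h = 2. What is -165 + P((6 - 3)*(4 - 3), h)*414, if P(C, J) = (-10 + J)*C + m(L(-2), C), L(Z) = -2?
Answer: -37878/5 ≈ -7575.6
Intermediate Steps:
m(y, o) = 6 - 1/(2*(-3 + y)) (m(y, o) = 6 - 1/(2*(y - 3)) = 6 - 1/(2*(-3 + y)))
P(C, J) = 61/10 + C*(-10 + J) (P(C, J) = (-10 + J)*C + (-37 + 12*(-2))/(2*(-3 - 2)) = C*(-10 + J) + (½)*(-37 - 24)/(-5) = C*(-10 + J) + (½)*(-⅕)*(-61) = C*(-10 + J) + 61/10 = 61/10 + C*(-10 + J))
-165 + P((6 - 3)*(4 - 3), h)*414 = -165 + (61/10 - 10*(6 - 3)*(4 - 3) + ((6 - 3)*(4 - 3))*2)*414 = -165 + (61/10 - 30 + (3*1)*2)*414 = -165 + (61/10 - 10*3 + 3*2)*414 = -165 + (61/10 - 30 + 6)*414 = -165 - 179/10*414 = -165 - 37053/5 = -37878/5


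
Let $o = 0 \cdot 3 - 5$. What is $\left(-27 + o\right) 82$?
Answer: $-2624$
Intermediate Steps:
$o = -5$ ($o = 0 - 5 = -5$)
$\left(-27 + o\right) 82 = \left(-27 - 5\right) 82 = \left(-32\right) 82 = -2624$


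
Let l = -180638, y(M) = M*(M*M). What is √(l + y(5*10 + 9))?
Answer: 3*√2749 ≈ 157.29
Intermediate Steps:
y(M) = M³ (y(M) = M*M² = M³)
√(l + y(5*10 + 9)) = √(-180638 + (5*10 + 9)³) = √(-180638 + (50 + 9)³) = √(-180638 + 59³) = √(-180638 + 205379) = √24741 = 3*√2749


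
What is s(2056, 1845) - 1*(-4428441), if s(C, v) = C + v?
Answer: 4432342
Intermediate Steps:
s(2056, 1845) - 1*(-4428441) = (2056 + 1845) - 1*(-4428441) = 3901 + 4428441 = 4432342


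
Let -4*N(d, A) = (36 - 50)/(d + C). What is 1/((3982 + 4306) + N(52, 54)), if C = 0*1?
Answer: 104/861959 ≈ 0.00012066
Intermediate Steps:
C = 0
N(d, A) = 7/(2*d) (N(d, A) = -(36 - 50)/(4*(d + 0)) = -(-7)/(2*d) = 7/(2*d))
1/((3982 + 4306) + N(52, 54)) = 1/((3982 + 4306) + (7/2)/52) = 1/(8288 + (7/2)*(1/52)) = 1/(8288 + 7/104) = 1/(861959/104) = 104/861959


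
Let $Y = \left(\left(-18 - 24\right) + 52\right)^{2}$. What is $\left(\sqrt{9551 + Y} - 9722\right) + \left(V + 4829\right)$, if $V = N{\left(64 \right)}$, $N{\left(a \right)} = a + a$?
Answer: $-4765 + \sqrt{9651} \approx -4666.8$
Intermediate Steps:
$N{\left(a \right)} = 2 a$
$V = 128$ ($V = 2 \cdot 64 = 128$)
$Y = 100$ ($Y = \left(\left(-18 - 24\right) + 52\right)^{2} = \left(-42 + 52\right)^{2} = 10^{2} = 100$)
$\left(\sqrt{9551 + Y} - 9722\right) + \left(V + 4829\right) = \left(\sqrt{9551 + 100} - 9722\right) + \left(128 + 4829\right) = \left(\sqrt{9651} - 9722\right) + 4957 = \left(-9722 + \sqrt{9651}\right) + 4957 = -4765 + \sqrt{9651}$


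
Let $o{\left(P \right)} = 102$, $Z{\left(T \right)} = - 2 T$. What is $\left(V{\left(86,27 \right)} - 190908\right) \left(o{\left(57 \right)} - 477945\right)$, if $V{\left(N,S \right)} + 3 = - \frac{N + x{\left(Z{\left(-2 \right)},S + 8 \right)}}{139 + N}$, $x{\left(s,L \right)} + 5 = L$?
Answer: $\frac{6841929849571}{75} \approx 9.1226 \cdot 10^{10}$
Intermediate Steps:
$x{\left(s,L \right)} = -5 + L$
$V{\left(N,S \right)} = -3 - \frac{3 + N + S}{139 + N}$ ($V{\left(N,S \right)} = -3 - \frac{N + \left(-5 + \left(S + 8\right)\right)}{139 + N} = -3 - \frac{N + \left(-5 + \left(8 + S\right)\right)}{139 + N} = -3 - \frac{N + \left(3 + S\right)}{139 + N} = -3 - \frac{3 + N + S}{139 + N}$)
$\left(V{\left(86,27 \right)} - 190908\right) \left(o{\left(57 \right)} - 477945\right) = \left(\frac{-420 - 27 - 344}{139 + 86} - 190908\right) \left(102 - 477945\right) = \left(\frac{-420 - 27 - 344}{225} - 190908\right) \left(-477843\right) = \left(\frac{1}{225} \left(-791\right) - 190908\right) \left(-477843\right) = \left(- \frac{791}{225} - 190908\right) \left(-477843\right) = \left(- \frac{42955091}{225}\right) \left(-477843\right) = \frac{6841929849571}{75}$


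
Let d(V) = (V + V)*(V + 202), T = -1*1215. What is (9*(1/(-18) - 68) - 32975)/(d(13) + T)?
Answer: -2687/350 ≈ -7.6771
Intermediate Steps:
T = -1215
d(V) = 2*V*(202 + V) (d(V) = (2*V)*(202 + V) = 2*V*(202 + V))
(9*(1/(-18) - 68) - 32975)/(d(13) + T) = (9*(1/(-18) - 68) - 32975)/(2*13*(202 + 13) - 1215) = (9*(-1/18 - 68) - 32975)/(2*13*215 - 1215) = (9*(-1225/18) - 32975)/(5590 - 1215) = (-1225/2 - 32975)/4375 = -67175/2*1/4375 = -2687/350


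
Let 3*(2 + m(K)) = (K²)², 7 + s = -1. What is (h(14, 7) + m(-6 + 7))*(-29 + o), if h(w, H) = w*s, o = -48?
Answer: 26257/3 ≈ 8752.3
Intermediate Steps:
s = -8 (s = -7 - 1 = -8)
h(w, H) = -8*w (h(w, H) = w*(-8) = -8*w)
m(K) = -2 + K⁴/3 (m(K) = -2 + (K²)²/3 = -2 + K⁴/3)
(h(14, 7) + m(-6 + 7))*(-29 + o) = (-8*14 + (-2 + (-6 + 7)⁴/3))*(-29 - 48) = (-112 + (-2 + (⅓)*1⁴))*(-77) = (-112 + (-2 + (⅓)*1))*(-77) = (-112 + (-2 + ⅓))*(-77) = (-112 - 5/3)*(-77) = -341/3*(-77) = 26257/3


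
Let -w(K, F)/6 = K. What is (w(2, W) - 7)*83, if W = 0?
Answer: -1577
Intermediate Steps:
w(K, F) = -6*K
(w(2, W) - 7)*83 = (-6*2 - 7)*83 = (-12 - 7)*83 = -19*83 = -1577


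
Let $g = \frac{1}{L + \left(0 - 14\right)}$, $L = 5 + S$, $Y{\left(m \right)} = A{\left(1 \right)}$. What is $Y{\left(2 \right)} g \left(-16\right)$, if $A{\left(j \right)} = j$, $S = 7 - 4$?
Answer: $\frac{8}{3} \approx 2.6667$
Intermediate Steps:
$S = 3$
$Y{\left(m \right)} = 1$
$L = 8$ ($L = 5 + 3 = 8$)
$g = - \frac{1}{6}$ ($g = \frac{1}{8 + \left(0 - 14\right)} = \frac{1}{8 - 14} = \frac{1}{-6} = - \frac{1}{6} \approx -0.16667$)
$Y{\left(2 \right)} g \left(-16\right) = 1 \left(- \frac{1}{6}\right) \left(-16\right) = \left(- \frac{1}{6}\right) \left(-16\right) = \frac{8}{3}$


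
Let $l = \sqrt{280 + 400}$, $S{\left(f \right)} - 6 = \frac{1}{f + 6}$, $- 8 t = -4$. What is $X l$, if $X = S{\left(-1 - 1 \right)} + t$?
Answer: $\frac{27 \sqrt{170}}{2} \approx 176.02$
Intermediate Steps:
$t = \frac{1}{2}$ ($t = \left(- \frac{1}{8}\right) \left(-4\right) = \frac{1}{2} \approx 0.5$)
$S{\left(f \right)} = 6 + \frac{1}{6 + f}$ ($S{\left(f \right)} = 6 + \frac{1}{f + 6} = 6 + \frac{1}{6 + f}$)
$l = 2 \sqrt{170}$ ($l = \sqrt{680} = 2 \sqrt{170} \approx 26.077$)
$X = \frac{27}{4}$ ($X = \frac{37 + 6 \left(-1 - 1\right)}{6 - 2} + \frac{1}{2} = \frac{37 + 6 \left(-2\right)}{6 - 2} + \frac{1}{2} = \frac{37 - 12}{4} + \frac{1}{2} = \frac{1}{4} \cdot 25 + \frac{1}{2} = \frac{25}{4} + \frac{1}{2} = \frac{27}{4} \approx 6.75$)
$X l = \frac{27 \cdot 2 \sqrt{170}}{4} = \frac{27 \sqrt{170}}{2}$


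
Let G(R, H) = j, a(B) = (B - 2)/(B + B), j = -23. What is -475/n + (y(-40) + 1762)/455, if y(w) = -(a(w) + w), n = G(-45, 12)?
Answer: 792489/32200 ≈ 24.611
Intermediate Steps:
a(B) = (-2 + B)/(2*B) (a(B) = (-2 + B)/((2*B)) = (-2 + B)*(1/(2*B)) = (-2 + B)/(2*B))
G(R, H) = -23
n = -23
y(w) = -w - (-2 + w)/(2*w) (y(w) = -((-2 + w)/(2*w) + w) = -(w + (-2 + w)/(2*w)) = -w - (-2 + w)/(2*w))
-475/n + (y(-40) + 1762)/455 = -475/(-23) + ((-1/2 + 1/(-40) - 1*(-40)) + 1762)/455 = -475*(-1/23) + ((-1/2 - 1/40 + 40) + 1762)*(1/455) = 475/23 + (1579/40 + 1762)*(1/455) = 475/23 + (72059/40)*(1/455) = 475/23 + 5543/1400 = 792489/32200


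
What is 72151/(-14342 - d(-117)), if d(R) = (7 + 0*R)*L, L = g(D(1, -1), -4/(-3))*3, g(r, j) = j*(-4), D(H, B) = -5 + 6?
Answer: -72151/14230 ≈ -5.0703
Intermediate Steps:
D(H, B) = 1
g(r, j) = -4*j
L = -16 (L = -(-16)/(-3)*3 = -(-16)*(-1)/3*3 = -4*4/3*3 = -16/3*3 = -16)
d(R) = -112 (d(R) = (7 + 0*R)*(-16) = (7 + 0)*(-16) = 7*(-16) = -112)
72151/(-14342 - d(-117)) = 72151/(-14342 - 1*(-112)) = 72151/(-14342 + 112) = 72151/(-14230) = 72151*(-1/14230) = -72151/14230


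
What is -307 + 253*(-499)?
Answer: -126554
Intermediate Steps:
-307 + 253*(-499) = -307 - 126247 = -126554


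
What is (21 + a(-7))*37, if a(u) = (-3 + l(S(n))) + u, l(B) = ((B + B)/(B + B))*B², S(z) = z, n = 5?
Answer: 1332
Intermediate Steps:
l(B) = B² (l(B) = ((2*B)/((2*B)))*B² = ((2*B)*(1/(2*B)))*B² = 1*B² = B²)
a(u) = 22 + u (a(u) = (-3 + 5²) + u = (-3 + 25) + u = 22 + u)
(21 + a(-7))*37 = (21 + (22 - 7))*37 = (21 + 15)*37 = 36*37 = 1332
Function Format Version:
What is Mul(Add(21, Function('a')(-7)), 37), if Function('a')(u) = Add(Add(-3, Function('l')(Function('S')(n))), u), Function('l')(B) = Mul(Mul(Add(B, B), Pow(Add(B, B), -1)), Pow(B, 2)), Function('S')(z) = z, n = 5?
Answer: 1332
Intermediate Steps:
Function('l')(B) = Pow(B, 2) (Function('l')(B) = Mul(Mul(Mul(2, B), Pow(Mul(2, B), -1)), Pow(B, 2)) = Mul(Mul(Mul(2, B), Mul(Rational(1, 2), Pow(B, -1))), Pow(B, 2)) = Mul(1, Pow(B, 2)) = Pow(B, 2))
Function('a')(u) = Add(22, u) (Function('a')(u) = Add(Add(-3, Pow(5, 2)), u) = Add(Add(-3, 25), u) = Add(22, u))
Mul(Add(21, Function('a')(-7)), 37) = Mul(Add(21, Add(22, -7)), 37) = Mul(Add(21, 15), 37) = Mul(36, 37) = 1332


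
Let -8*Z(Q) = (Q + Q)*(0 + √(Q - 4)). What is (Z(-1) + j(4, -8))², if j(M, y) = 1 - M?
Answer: (12 - I*√5)²/16 ≈ 8.6875 - 3.3541*I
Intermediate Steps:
Z(Q) = -Q*√(-4 + Q)/4 (Z(Q) = -(Q + Q)*(0 + √(Q - 4))/8 = -2*Q*(0 + √(-4 + Q))/8 = -2*Q*√(-4 + Q)/8 = -Q*√(-4 + Q)/4)
(Z(-1) + j(4, -8))² = (-¼*(-1)*√(-4 - 1) + (1 - 1*4))² = (-¼*(-1)*√(-5) + (1 - 4))² = (-¼*(-1)*I*√5 - 3)² = (I*√5/4 - 3)² = (-3 + I*√5/4)²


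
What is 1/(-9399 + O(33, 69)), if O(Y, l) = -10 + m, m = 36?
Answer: -1/9373 ≈ -0.00010669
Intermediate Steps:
O(Y, l) = 26 (O(Y, l) = -10 + 36 = 26)
1/(-9399 + O(33, 69)) = 1/(-9399 + 26) = 1/(-9373) = -1/9373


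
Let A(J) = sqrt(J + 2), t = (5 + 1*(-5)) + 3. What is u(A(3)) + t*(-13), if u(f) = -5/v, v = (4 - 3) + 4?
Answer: -40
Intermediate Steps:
v = 5 (v = 1 + 4 = 5)
t = 3 (t = (5 - 5) + 3 = 0 + 3 = 3)
A(J) = sqrt(2 + J)
u(f) = -1 (u(f) = -5/5 = -5*1/5 = -1)
u(A(3)) + t*(-13) = -1 + 3*(-13) = -1 - 39 = -40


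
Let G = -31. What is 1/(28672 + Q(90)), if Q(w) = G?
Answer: 1/28641 ≈ 3.4915e-5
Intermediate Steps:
Q(w) = -31
1/(28672 + Q(90)) = 1/(28672 - 31) = 1/28641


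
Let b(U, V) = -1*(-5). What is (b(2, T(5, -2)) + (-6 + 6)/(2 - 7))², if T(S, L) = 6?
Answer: 25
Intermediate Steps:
b(U, V) = 5
(b(2, T(5, -2)) + (-6 + 6)/(2 - 7))² = (5 + (-6 + 6)/(2 - 7))² = (5 + 0/(-5))² = (5 + 0*(-⅕))² = (5 + 0)² = 5² = 25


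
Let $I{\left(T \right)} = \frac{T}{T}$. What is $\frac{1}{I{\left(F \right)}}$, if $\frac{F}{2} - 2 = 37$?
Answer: $1$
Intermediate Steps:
$F = 78$ ($F = 4 + 2 \cdot 37 = 4 + 74 = 78$)
$I{\left(T \right)} = 1$
$\frac{1}{I{\left(F \right)}} = 1^{-1} = 1$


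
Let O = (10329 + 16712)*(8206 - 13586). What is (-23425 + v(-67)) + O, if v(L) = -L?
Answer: -145503938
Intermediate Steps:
O = -145480580 (O = 27041*(-5380) = -145480580)
(-23425 + v(-67)) + O = (-23425 - 1*(-67)) - 145480580 = (-23425 + 67) - 145480580 = -23358 - 145480580 = -145503938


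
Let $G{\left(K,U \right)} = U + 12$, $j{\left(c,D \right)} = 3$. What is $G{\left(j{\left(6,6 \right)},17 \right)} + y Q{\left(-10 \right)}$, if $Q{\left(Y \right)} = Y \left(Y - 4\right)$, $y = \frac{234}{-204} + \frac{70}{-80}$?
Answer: $- \frac{8639}{34} \approx -254.09$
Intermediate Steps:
$G{\left(K,U \right)} = 12 + U$
$y = - \frac{275}{136}$ ($y = 234 \left(- \frac{1}{204}\right) + 70 \left(- \frac{1}{80}\right) = - \frac{39}{34} - \frac{7}{8} = - \frac{275}{136} \approx -2.0221$)
$Q{\left(Y \right)} = Y \left(-4 + Y\right)$
$G{\left(j{\left(6,6 \right)},17 \right)} + y Q{\left(-10 \right)} = \left(12 + 17\right) - \frac{275 \left(- 10 \left(-4 - 10\right)\right)}{136} = 29 - \frac{275 \left(\left(-10\right) \left(-14\right)\right)}{136} = 29 - \frac{9625}{34} = - \frac{8639}{34}$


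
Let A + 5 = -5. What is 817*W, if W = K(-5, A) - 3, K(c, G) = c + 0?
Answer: -6536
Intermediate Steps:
A = -10 (A = -5 - 5 = -10)
K(c, G) = c
W = -8 (W = -5 - 3 = -8)
817*W = 817*(-8) = -6536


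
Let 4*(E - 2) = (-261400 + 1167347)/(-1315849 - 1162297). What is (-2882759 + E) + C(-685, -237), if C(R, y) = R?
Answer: -28582361940075/9912584 ≈ -2.8834e+6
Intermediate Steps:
E = 18919221/9912584 (E = 2 + ((-261400 + 1167347)/(-1315849 - 1162297))/4 = 2 + (905947/(-2478146))/4 = 2 + (905947*(-1/2478146))/4 = 2 + (¼)*(-905947/2478146) = 2 - 905947/9912584 = 18919221/9912584 ≈ 1.9086)
(-2882759 + E) + C(-685, -237) = (-2882759 + 18919221/9912584) - 685 = -28575571820035/9912584 - 685 = -28582361940075/9912584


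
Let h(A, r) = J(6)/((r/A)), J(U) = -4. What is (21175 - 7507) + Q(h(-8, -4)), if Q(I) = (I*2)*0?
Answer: 13668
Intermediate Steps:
h(A, r) = -4*A/r
Q(I) = 0 (Q(I) = (2*I)*0 = 0)
(21175 - 7507) + Q(h(-8, -4)) = (21175 - 7507) + 0 = 13668 + 0 = 13668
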